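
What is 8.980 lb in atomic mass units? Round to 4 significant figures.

2.453e+27 u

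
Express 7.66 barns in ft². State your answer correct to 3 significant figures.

8.25e-27 ft²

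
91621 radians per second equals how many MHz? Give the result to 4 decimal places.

0.0146 MHz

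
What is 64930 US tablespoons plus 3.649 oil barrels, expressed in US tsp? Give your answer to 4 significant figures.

64930 US tbsp = 194790 US tsp and 3.649 bbl = 117702 US tsp.
194790 + 117702 ≈ 312500 US tsp.

312500 US tsp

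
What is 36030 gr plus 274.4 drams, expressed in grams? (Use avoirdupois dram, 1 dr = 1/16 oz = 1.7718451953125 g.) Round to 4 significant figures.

2821 g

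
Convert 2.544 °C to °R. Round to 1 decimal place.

496.2 degrees Rankine

°R = (°C + 273.15) × 9/5.
Applying the formula gives 496.2 °R.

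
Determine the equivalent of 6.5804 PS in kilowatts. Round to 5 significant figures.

1 metric horsepower = 0.735499 kilowatts.
6.5804 × 0.735499 ≈ 4.8399 kW.

4.8399 kW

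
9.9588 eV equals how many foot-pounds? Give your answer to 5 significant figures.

1.1768 × 10^-18 ft·lbf

1 eV = 1.18170 × 10^-19 ft·lbf.
Thus 9.9588 × 1.18170 × 10^-19 ≈ 1.1768 × 10^-18 ft·lbf.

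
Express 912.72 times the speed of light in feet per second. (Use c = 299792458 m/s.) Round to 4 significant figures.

8.977e+11 feet per second

1 c = 9.83571e+8 ft/s.
Then 912.72 × 9.83571e+8 ≈ 8.977e+11 ft/s.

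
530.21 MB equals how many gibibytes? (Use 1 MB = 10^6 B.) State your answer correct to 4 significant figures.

1 MB = 0.000931323 GiB.
Thus 530.21 × 0.000931323 ≈ 0.4938 GiB.

0.4938 GiB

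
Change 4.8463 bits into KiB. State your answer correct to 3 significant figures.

1 bit = 0.000122070 KiB.
4.8463 × 0.000122070 ≈ 0.000592 KiB.

0.000592 kibibytes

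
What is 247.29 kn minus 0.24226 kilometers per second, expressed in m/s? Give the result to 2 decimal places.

247.29 kn = 127.217 m/s and 0.24226 km/s = 242.260 m/s.
127.217 − 242.260 ≈ -115.04 m/s.

-115.04 m/s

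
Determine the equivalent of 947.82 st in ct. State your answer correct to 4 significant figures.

3.009 × 10^7 carats

1 stone = 31751.5 ct.
Then 947.82 × 31751.5 ≈ 3.009 × 10^7 ct.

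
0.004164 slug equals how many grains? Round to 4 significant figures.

937.8 grains

1 slug = 225218 grains.
0.004164 × 225218 ≈ 937.8 gr.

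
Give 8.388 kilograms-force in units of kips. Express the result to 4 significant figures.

1 kilogram-force = 0.00220462 kip.
8.388 × 0.00220462 ≈ 0.01849 kip.

0.01849 kip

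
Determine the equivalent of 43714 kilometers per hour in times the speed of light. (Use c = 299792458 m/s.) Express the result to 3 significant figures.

4.05 × 10^-5 c

1 km/h = 9.26567 × 10^-10 c.
So 43714 × 9.26567 × 10^-10 ≈ 4.05 × 10^-5 c.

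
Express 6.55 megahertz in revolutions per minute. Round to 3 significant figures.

3.93 × 10^8 revolutions per minute

1 MHz = 6.00000 × 10^7 revolutions per minute.
Then 6.55 × 6.00000 × 10^7 ≈ 3.93 × 10^8 rpm.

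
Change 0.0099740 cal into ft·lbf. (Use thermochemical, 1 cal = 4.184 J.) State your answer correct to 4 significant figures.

1 cal = 3.08596 ft·lbf.
Then 0.0099740 × 3.08596 ≈ 0.03078 ft·lbf.

0.03078 foot-pounds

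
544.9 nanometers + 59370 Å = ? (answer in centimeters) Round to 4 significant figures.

0.0006482 cm

544.9 nm = 5.44900e-5 cm and 59370 Å = 0.000593700 cm.
5.44900e-5 + 0.000593700 ≈ 0.0006482 cm.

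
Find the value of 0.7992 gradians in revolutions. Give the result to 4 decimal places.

1 grad = 0.00250000 rev.
Thus 0.7992 × 0.00250000 ≈ 0.0020 rev.

0.0020 rev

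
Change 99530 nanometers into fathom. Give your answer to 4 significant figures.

1 nm = 5.46807 × 10^-10 fathom.
So 99530 × 5.46807 × 10^-10 ≈ 5.442 × 10^-5 fathom.

5.442 × 10^-5 fathoms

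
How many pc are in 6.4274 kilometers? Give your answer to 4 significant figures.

1 km = 3.24078e-14 pc.
Thus 6.4274 × 3.24078e-14 ≈ 2.083e-13 pc.

2.083e-13 pc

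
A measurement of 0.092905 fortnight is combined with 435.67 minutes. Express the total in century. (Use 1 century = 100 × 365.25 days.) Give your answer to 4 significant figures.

4.389 × 10^-5 century

0.092905 fortnight = 3.56104 × 10^-5 century and 435.67 min = 8.28333 × 10^-6 century.
3.56104 × 10^-5 + 8.28333 × 10^-6 ≈ 4.389 × 10^-5 century.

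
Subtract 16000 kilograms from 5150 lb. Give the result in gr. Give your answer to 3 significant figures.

-2.11 × 10^8 grains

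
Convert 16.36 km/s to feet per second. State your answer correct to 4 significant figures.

53670 feet per second

1 kilometer per second = 3280.84 feet per second.
Thus 16.36 × 3280.84 ≈ 53670 ft/s.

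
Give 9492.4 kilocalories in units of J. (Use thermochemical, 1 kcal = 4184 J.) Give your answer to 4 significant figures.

3.972e+7 J

1 kcal = 4184.00 J.
So 9492.4 × 4184.00 ≈ 3.972e+7 J.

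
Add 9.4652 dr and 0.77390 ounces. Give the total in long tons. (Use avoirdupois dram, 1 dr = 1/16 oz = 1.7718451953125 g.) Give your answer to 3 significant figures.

3.81 × 10^-5 long tons

9.4652 dr = 1.65060 × 10^-5 long ton and 0.77390 oz = 2.15932 × 10^-5 long ton.
1.65060 × 10^-5 + 2.15932 × 10^-5 ≈ 3.81 × 10^-5 long ton.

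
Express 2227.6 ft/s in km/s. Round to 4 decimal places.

0.6790 km/s

1 ft/s = 0.000304800 kilometers per second.
Then 2227.6 × 0.000304800 ≈ 0.6790 km/s.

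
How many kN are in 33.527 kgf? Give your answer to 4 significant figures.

1 kgf = 0.00980665 kilonewtons.
So 33.527 × 0.00980665 ≈ 0.3288 kN.

0.3288 kN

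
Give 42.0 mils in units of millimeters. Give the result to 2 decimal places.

1.07 millimeters

1 mil = 0.0254000 mm.
42.0 × 0.0254000 ≈ 1.07 mm.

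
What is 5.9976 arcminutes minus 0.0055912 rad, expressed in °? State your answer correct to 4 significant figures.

5.9976 arcmin = 0.0999600 ° and 0.0055912 rad = 0.320352 °.
0.0999600 − 0.320352 ≈ -0.2204 °.

-0.2204 degrees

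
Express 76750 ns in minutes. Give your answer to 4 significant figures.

1.279e-6 min

1 nanosecond = 1.66667e-11 minutes.
So 76750 × 1.66667e-11 ≈ 1.279e-6 min.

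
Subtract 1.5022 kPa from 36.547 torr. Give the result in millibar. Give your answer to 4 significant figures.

33.70 millibar

36.547 torr = 48.7253 mbar and 1.5022 kPa = 15.0220 mbar.
48.7253 − 15.0220 ≈ 33.70 mbar.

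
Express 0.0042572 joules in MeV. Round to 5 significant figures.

2.6571 × 10^10 megaelectronvolts

1 J = 6.24151 × 10^12 MeV.
So 0.0042572 × 6.24151 × 10^12 ≈ 2.6571 × 10^10 MeV.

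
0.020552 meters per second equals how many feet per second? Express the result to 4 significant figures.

0.06743 ft/s

1 m/s = 3.28084 feet per second.
Then 0.020552 × 3.28084 ≈ 0.06743 ft/s.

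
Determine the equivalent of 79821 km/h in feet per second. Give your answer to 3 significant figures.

1 km/h = 0.911344 ft/s.
79821 × 0.911344 ≈ 72700 ft/s.

72700 ft/s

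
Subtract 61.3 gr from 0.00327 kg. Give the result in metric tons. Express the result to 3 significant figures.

0.00327 kg = 3.27000 × 10^-6 t and 61.3 gr = 3.97217 × 10^-6 t.
3.27000 × 10^-6 − 3.97217 × 10^-6 ≈ -7.02 × 10^-7 t.

-7.02 × 10^-7 t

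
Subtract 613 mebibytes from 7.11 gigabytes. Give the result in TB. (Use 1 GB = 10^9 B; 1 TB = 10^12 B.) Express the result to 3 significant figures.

0.00647 terabytes

7.11 GB = 0.00711000 TB and 613 MiB = 0.000642777 TB.
0.00711000 − 0.000642777 ≈ 0.00647 TB.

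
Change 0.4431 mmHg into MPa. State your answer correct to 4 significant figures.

5.908e-5 megapascals

1 millimeter of mercury = 0.0001333224 MPa.
So 0.4431 × 0.0001333224 ≈ 5.908e-5 MPa.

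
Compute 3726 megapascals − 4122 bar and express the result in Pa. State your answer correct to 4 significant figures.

3.314e+9 Pa

3726 MPa = 3.72600e+9 Pa and 4122 bar = 4.12200e+8 Pa.
3.72600e+9 − 4.12200e+8 ≈ 3.314e+9 Pa.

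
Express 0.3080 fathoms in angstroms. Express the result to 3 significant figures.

1 fathom = 1.82880 × 10^10 Å.
Then 0.3080 × 1.82880 × 10^10 ≈ 5.63 × 10^9 Å.

5.63 × 10^9 angstroms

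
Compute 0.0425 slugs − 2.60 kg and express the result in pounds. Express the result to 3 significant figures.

-4.36 lb

0.0425 slug = 1.36740 lb and 2.60 kg = 5.73202 lb.
1.36740 − 5.73202 ≈ -4.36 lb.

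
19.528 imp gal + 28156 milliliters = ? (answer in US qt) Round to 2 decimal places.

123.56 US qt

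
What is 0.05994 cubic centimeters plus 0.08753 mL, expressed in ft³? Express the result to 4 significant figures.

5.208e-6 cubic feet

0.05994 cm³ = 2.11676e-6 ft³ and 0.08753 mL = 3.09109e-6 ft³.
2.11676e-6 + 3.09109e-6 ≈ 5.208e-6 ft³.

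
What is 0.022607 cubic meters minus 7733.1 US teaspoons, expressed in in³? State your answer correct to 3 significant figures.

-946 in³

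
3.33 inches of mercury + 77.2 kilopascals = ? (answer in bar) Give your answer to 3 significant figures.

0.885 bar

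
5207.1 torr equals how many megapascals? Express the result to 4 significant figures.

0.6942 megapascals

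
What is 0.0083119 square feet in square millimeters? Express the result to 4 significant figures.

772.2 square millimeters

1 ft² = 92903.0 mm².
So 0.0083119 × 92903.0 ≈ 772.2 mm².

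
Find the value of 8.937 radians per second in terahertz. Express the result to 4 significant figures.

1 radian per second = 1.59155 × 10^-13 THz.
Thus 8.937 × 1.59155 × 10^-13 ≈ 1.422 × 10^-12 THz.

1.422 × 10^-12 THz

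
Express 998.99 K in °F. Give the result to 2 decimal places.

1338.51 degrees Fahrenheit

K = (°F + 459.67) × 5/9.
Applying the formula gives 1338.51 °F.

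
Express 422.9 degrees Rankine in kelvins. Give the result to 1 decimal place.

234.9 kelvins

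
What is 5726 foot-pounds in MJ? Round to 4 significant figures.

0.007763 megajoules

1 foot-pound = 1.35582 × 10^-6 MJ.
Thus 5726 × 1.35582 × 10^-6 ≈ 0.007763 MJ.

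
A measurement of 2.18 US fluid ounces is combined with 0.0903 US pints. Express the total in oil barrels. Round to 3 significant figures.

2.18 US fl oz = 0.000405506 bbl and 0.0903 US pt = 0.000268750 bbl.
0.000405506 + 0.000268750 ≈ 0.000674 bbl.

0.000674 oil barrels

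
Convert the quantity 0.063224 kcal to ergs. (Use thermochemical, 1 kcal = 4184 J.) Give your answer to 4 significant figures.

2.645e+9 erg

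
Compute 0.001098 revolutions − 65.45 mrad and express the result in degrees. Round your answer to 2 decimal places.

-3.35 °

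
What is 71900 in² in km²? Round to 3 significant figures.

4.64e-5 square kilometers

1 square inch = 6.45160e-10 square kilometers.
Then 71900 × 6.45160e-10 ≈ 4.64e-5 km².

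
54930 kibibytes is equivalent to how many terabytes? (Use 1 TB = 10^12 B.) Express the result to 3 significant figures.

1 KiB = 1.02400e-9 terabytes.
54930 × 1.02400e-9 ≈ 5.62e-5 TB.

5.62e-5 TB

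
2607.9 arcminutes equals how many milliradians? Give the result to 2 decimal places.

1 arcmin = 0.290888 milliradians.
Thus 2607.9 × 0.290888 ≈ 758.61 mrad.

758.61 mrad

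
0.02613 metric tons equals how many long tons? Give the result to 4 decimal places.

0.0257 long tons

1 t = 0.984207 long ton.
0.02613 × 0.984207 ≈ 0.0257 long ton.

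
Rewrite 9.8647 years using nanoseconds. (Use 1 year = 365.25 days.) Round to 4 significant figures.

1 yr = 3.15576e+16 nanoseconds.
9.8647 × 3.15576e+16 ≈ 3.113e+17 ns.

3.113e+17 nanoseconds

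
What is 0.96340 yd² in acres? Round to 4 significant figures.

0.0001990 acre

1 yd² = 0.0002066116 acres.
0.96340 × 0.0002066116 ≈ 0.0001990 acre.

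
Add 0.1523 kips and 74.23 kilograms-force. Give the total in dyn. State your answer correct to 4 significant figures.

1.405e+8 dyn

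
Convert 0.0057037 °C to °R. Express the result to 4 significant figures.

°R = (°C + 273.15) × 9/5.
Applying the formula gives 491.7 °R.

491.7 degrees Rankine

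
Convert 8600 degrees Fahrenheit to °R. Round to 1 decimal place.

9059.7 degrees Rankine

°R = °F + 459.67.
Applying the formula gives 9059.7 °R.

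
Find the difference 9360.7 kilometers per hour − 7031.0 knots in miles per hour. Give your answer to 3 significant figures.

-2270 miles per hour

9360.7 km/h = 5816.47 mph and 7031.0 kn = 8091.13 mph.
5816.47 − 8091.13 ≈ -2270 mph.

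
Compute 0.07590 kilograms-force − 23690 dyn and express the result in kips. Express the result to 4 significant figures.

0.0001141 kip

0.07590 kgf = 0.000167331 kip and 23690 dyn = 5.32572e-5 kip.
0.000167331 − 5.32572e-5 ≈ 0.0001141 kip.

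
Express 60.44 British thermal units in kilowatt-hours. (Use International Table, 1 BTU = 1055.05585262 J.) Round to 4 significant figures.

0.01771 kWh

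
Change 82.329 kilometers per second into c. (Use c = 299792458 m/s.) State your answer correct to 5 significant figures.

1 kilometer per second = 3.33564e-6 c.
82.329 × 3.33564e-6 ≈ 0.00027462 c.

0.00027462 c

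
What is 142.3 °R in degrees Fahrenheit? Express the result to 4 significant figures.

-317.4 °F

°R = °F + 459.67.
Applying the formula gives -317.4 °F.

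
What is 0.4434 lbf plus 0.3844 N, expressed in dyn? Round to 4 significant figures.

0.4434 lbf = 197234 dyn and 0.3844 N = 38440.0 dyn.
197234 + 38440.0 ≈ 235700 dyn.

235700 dynes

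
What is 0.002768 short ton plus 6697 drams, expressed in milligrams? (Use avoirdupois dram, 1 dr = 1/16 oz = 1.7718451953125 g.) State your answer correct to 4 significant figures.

1.438e+7 milligrams

0.002768 short ton = 2.51109e+6 mg and 6697 dr = 1.18660e+7 mg.
2.51109e+6 + 1.18660e+7 ≈ 1.438e+7 mg.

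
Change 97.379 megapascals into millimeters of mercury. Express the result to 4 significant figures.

730400 mmHg

1 megapascal = 7500.62 mmHg.
Thus 97.379 × 7500.62 ≈ 730400 mmHg.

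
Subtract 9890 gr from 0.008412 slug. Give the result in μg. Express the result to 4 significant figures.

0.008412 slug = 1.22764e+8 μg and 9890 gr = 6.40861e+8 μg.
1.22764e+8 − 6.40861e+8 ≈ -5.181e+8 μg.

-5.181e+8 μg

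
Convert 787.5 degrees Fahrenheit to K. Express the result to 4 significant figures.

692.9 K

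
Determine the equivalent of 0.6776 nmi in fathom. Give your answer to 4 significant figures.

1 nmi = 1012.69 fathom.
Then 0.6776 × 1012.69 ≈ 686.2 fathom.

686.2 fathom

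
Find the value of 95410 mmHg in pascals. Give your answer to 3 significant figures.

1.27 × 10^7 Pa

1 millimeter of mercury = 133.322 pascals.
So 95410 × 133.322 ≈ 1.27 × 10^7 Pa.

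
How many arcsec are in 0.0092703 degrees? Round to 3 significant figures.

1 degree = 3600.00 arcsec.
Then 0.0092703 × 3600.00 ≈ 33.4 arcsec.

33.4 arcsec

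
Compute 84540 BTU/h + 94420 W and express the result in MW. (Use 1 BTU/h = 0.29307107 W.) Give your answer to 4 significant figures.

84540 BTU/h = 0.0247762 MW and 94420 W = 0.0944200 MW.
0.0247762 + 0.0944200 ≈ 0.1192 MW.

0.1192 MW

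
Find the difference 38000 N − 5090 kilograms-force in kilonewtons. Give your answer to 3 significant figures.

38000 N = 38.0000 kN and 5090 kgf = 49.9158 kN.
38.0000 − 49.9158 ≈ -11.9 kN.

-11.9 kilonewtons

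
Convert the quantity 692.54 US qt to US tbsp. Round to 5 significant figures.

44323 US tablespoons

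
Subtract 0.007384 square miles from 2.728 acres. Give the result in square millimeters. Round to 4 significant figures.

-8.085 × 10^9 mm²

2.728 acre = 1.10398 × 10^10 mm² and 0.007384 mi² = 1.91245 × 10^10 mm².
1.10398 × 10^10 − 1.91245 × 10^10 ≈ -8.085 × 10^9 mm².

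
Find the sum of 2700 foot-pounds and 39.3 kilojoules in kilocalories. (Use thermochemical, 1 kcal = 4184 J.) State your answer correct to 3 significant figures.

10.3 kilocalories

2700 ft·lbf = 0.874930 kcal and 39.3 kJ = 9.39293 kcal.
0.874930 + 9.39293 ≈ 10.3 kcal.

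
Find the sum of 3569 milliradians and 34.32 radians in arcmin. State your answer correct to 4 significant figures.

130300 arcmin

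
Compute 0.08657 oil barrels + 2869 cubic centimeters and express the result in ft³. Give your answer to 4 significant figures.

0.5874 cubic feet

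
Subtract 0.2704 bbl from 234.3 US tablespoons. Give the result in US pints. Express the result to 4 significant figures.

-83.53 US pt

234.3 US tbsp = 7.321875 US pt and 0.2704 bbl = 90.85440 US pt.
7.321875 − 90.85440 ≈ -83.53 US pt.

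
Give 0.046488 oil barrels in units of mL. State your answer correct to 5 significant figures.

1 oil barrel = 158987 mL.
So 0.046488 × 158987 ≈ 7391.0 mL.

7391.0 mL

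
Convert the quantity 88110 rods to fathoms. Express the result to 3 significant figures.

1 rod = 2.75000 fathom.
So 88110 × 2.75000 ≈ 242000 fathom.

242000 fathom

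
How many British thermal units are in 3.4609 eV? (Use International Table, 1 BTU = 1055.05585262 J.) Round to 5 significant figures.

5.2556e-22 British thermal units

1 electronvolt = 1.51857e-22 BTU.
3.4609 × 1.51857e-22 ≈ 5.2556e-22 BTU.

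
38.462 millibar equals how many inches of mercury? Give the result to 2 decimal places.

1 millibar = 0.0295300 inches of mercury.
Then 38.462 × 0.0295300 ≈ 1.14 inHg.

1.14 inches of mercury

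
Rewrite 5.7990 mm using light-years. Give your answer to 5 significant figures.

1 mm = 1.05700e-19 ly.
Then 5.7990 × 1.05700e-19 ≈ 6.1295e-19 ly.

6.1295e-19 light-years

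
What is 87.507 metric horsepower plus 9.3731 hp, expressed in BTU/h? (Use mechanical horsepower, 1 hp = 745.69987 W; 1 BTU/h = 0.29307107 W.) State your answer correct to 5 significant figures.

87.507 PS = 219610 BTU/h and 9.3731 hp = 23849.2 BTU/h.
219610 + 23849.2 ≈ 243460 BTU/h.

243460 BTU per hour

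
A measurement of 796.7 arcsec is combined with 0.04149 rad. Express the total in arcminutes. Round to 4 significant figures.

796.7 arcsec = 13.2783 arcmin and 0.04149 rad = 142.632 arcmin.
13.2783 + 142.632 ≈ 155.9 arcmin.

155.9 arcminutes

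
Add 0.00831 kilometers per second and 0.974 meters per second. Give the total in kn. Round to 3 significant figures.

0.00831 km/s = 16.1533 kn and 0.974 m/s = 1.89330 kn.
16.1533 + 1.89330 ≈ 18.0 kn.

18.0 kn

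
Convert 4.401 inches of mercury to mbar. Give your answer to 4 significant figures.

149.0 mbar

1 inHg = 33.8639 mbar.
Then 4.401 × 33.8639 ≈ 149.0 mbar.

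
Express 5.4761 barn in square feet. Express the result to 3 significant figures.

1 barn = 1.07639 × 10^-27 square feet.
5.4761 × 1.07639 × 10^-27 ≈ 5.89 × 10^-27 ft².

5.89 × 10^-27 square feet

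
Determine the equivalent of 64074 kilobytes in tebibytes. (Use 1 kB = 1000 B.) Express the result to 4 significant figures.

1 kilobyte = 9.09495 × 10^-10 TiB.
64074 × 9.09495 × 10^-10 ≈ 5.827 × 10^-5 TiB.

5.827 × 10^-5 TiB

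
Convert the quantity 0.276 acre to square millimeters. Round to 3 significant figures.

1 acre = 4.04686 × 10^9 mm².
Thus 0.276 × 4.04686 × 10^9 ≈ 1.12 × 10^9 mm².

1.12 × 10^9 mm²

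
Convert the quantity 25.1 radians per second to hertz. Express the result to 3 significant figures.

3.99 hertz

1 rad/s = 0.159155 Hz.
25.1 × 0.159155 ≈ 3.99 Hz.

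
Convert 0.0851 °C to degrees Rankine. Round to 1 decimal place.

491.8 degrees Rankine

°R = (°C + 273.15) × 9/5.
Applying the formula gives 491.8 °R.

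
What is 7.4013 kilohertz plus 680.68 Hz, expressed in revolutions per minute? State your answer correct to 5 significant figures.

484920 rpm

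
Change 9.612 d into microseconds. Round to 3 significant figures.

1 day = 8.64000 × 10^10 μs.
So 9.612 × 8.64000 × 10^10 ≈ 8.30 × 10^11 μs.

8.30 × 10^11 μs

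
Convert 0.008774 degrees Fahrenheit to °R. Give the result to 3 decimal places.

°R = °F + 459.67.
Applying the formula gives 459.679 °R.

459.679 degrees Rankine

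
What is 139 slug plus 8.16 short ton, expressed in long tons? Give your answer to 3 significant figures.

9.28 long ton

139 slug = 1.99651 long ton and 8.16 short ton = 7.28571 long ton.
1.99651 + 7.28571 ≈ 9.28 long ton.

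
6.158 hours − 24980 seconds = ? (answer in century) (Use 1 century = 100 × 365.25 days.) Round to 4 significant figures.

6.158 h = 7.02487e-6 century and 24980 s = 7.91568e-6 century.
7.02487e-6 − 7.91568e-6 ≈ -8.908e-7 century.

-8.908e-7 centuries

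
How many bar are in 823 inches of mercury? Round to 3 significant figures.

1 inHg = 0.0338639 bar.
823 × 0.0338639 ≈ 27.9 bar.

27.9 bar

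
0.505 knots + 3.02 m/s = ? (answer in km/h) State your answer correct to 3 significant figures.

0.505 kn = 0.935260 km/h and 3.02 m/s = 10.8720 km/h.
0.935260 + 10.8720 ≈ 11.8 km/h.

11.8 km/h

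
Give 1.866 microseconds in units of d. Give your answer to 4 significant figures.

1 μs = 1.15741 × 10^-11 d.
1.866 × 1.15741 × 10^-11 ≈ 2.160 × 10^-11 d.

2.160 × 10^-11 days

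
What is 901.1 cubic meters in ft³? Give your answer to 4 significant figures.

1 cubic meter = 35.3147 ft³.
Then 901.1 × 35.3147 ≈ 31820 ft³.

31820 cubic feet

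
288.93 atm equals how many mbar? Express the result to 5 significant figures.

1 atm = 1013.25 millibar.
288.93 × 1013.25 ≈ 292760 mbar.

292760 mbar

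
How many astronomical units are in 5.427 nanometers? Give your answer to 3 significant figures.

3.63 × 10^-20 astronomical units

1 nm = 6.68459 × 10^-21 au.
5.427 × 6.68459 × 10^-21 ≈ 3.63 × 10^-20 au.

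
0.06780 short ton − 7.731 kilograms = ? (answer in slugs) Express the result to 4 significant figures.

3.685 slugs

0.06780 short ton = 4.21458 slug and 7.731 kg = 0.529742 slug.
4.21458 − 0.529742 ≈ 3.685 slug.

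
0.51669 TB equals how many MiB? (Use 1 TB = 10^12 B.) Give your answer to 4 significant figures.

492800 MiB

1 terabyte = 953674 MiB.
So 0.51669 × 953674 ≈ 492800 MiB.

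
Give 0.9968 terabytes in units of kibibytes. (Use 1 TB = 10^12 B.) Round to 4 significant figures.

1 terabyte = 9.765625 × 10^8 kibibytes.
So 0.9968 × 9.765625 × 10^8 ≈ 9.734 × 10^8 KiB.

9.734 × 10^8 KiB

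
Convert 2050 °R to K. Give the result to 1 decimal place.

°R = K × 9/5.
Applying the formula gives 1138.9 K.

1138.9 K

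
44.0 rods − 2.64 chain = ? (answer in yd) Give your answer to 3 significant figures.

44.0 rod = 242.000 yd and 2.64 chain = 58.0800 yd.
242.000 − 58.0800 ≈ 184 yd.

184 yards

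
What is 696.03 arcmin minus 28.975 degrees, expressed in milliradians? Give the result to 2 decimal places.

696.03 arcmin = 202.467 mrad and 28.975 ° = 505.709 mrad.
202.467 − 505.709 ≈ -303.24 mrad.

-303.24 mrad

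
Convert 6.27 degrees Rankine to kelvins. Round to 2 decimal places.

°R = K × 9/5.
Applying the formula gives 3.48 K.

3.48 kelvins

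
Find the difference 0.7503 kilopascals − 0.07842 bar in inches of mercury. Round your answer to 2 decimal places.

0.7503 kPa = 0.221563 inHg and 0.07842 bar = 2.31574 inHg.
0.221563 − 2.31574 ≈ -2.09 inHg.

-2.09 inches of mercury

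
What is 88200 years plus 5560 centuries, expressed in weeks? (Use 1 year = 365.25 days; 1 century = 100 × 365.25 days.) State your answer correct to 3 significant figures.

88200 yr = 4.60215 × 10^6 wk and 5560 century = 2.90113 × 10^7 wk.
4.60215 × 10^6 + 2.90113 × 10^7 ≈ 3.36 × 10^7 wk.

3.36 × 10^7 wk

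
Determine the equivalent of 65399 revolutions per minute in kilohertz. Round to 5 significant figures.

1.0900 kHz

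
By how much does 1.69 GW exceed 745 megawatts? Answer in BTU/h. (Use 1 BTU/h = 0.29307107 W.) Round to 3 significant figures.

3.22 × 10^9 BTU per hour

1.69 GW = 5.76652 × 10^9 BTU/h and 745 MW = 2.54205 × 10^9 BTU/h.
5.76652 × 10^9 − 2.54205 × 10^9 ≈ 3.22 × 10^9 BTU/h.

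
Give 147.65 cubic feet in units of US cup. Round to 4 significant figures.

17670 US cup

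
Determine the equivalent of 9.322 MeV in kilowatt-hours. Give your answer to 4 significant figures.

4.149e-19 kilowatt-hours

1 MeV = 4.45049e-20 kilowatt-hours.
Then 9.322 × 4.45049e-20 ≈ 4.149e-19 kWh.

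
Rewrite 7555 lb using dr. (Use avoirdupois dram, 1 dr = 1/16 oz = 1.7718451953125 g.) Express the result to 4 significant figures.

1 pound = 256.000 drams.
7555 × 256.000 ≈ 1.934e+6 dr.

1.934e+6 drams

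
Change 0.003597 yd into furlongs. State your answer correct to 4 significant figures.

1 yd = 0.00454545 furlong.
0.003597 × 0.00454545 ≈ 1.635 × 10^-5 furlong.

1.635 × 10^-5 furlong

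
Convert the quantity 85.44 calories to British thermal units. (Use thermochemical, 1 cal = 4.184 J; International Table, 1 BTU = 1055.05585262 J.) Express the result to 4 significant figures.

1 calorie = 0.00396567 BTU.
Then 85.44 × 0.00396567 ≈ 0.3388 BTU.

0.3388 BTU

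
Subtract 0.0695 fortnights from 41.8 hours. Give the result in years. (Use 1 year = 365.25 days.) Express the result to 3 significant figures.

0.00210 yr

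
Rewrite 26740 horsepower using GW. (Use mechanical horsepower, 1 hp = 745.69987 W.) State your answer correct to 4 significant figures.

0.01994 GW

1 hp = 7.45700e-7 GW.
Then 26740 × 7.45700e-7 ≈ 0.01994 GW.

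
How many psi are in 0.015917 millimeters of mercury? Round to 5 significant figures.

1 mmHg = 0.0193368 pounds per square inch.
Thus 0.015917 × 0.0193368 ≈ 0.00030778 psi.

0.00030778 psi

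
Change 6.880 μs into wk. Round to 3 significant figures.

1 microsecond = 1.65344e-12 weeks.
Thus 6.880 × 1.65344e-12 ≈ 1.14e-11 wk.

1.14e-11 wk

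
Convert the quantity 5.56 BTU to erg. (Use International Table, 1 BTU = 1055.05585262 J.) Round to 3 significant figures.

5.87 × 10^10 ergs

1 British thermal unit = 1.05506 × 10^10 ergs.
Then 5.56 × 1.05506 × 10^10 ≈ 5.87 × 10^10 erg.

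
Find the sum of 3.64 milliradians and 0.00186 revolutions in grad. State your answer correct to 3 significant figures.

3.64 mrad = 0.231730 grad and 0.00186 rev = 0.744000 grad.
0.231730 + 0.744000 ≈ 0.976 grad.

0.976 grad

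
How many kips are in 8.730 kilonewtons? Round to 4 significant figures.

1 kN = 0.224809 kips.
So 8.730 × 0.224809 ≈ 1.963 kip.

1.963 kip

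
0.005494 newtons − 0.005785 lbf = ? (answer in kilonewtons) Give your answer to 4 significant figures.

0.005494 N = 5.49400e-6 kN and 0.005785 lbf = 2.57330e-5 kN.
5.49400e-6 − 2.57330e-5 ≈ -2.024e-5 kN.

-2.024e-5 kN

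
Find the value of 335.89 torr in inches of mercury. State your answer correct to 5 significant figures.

13.224 inches of mercury

1 torr = 0.0393701 inHg.
So 335.89 × 0.0393701 ≈ 13.224 inHg.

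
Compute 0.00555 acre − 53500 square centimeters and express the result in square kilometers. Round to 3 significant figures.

1.71 × 10^-5 km²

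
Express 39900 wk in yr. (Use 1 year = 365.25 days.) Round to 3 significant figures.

765 yr

1 week = 0.0191650 yr.
Thus 39900 × 0.0191650 ≈ 765 yr.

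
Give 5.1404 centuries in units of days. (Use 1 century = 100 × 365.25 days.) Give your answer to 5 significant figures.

187750 d

1 century = 36525.0 days.
5.1404 × 36525.0 ≈ 187750 d.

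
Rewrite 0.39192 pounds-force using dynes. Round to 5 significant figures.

174330 dyn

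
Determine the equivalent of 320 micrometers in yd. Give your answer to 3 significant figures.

1 μm = 1.09361 × 10^-6 yd.
So 320 × 1.09361 × 10^-6 ≈ 0.000350 yd.

0.000350 yards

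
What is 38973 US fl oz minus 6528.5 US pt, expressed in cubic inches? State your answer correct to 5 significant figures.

-118180 in³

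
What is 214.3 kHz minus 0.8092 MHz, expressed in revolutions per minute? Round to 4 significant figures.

214.3 kHz = 1.28580 × 10^7 rpm and 0.8092 MHz = 4.85520 × 10^7 rpm.
1.28580 × 10^7 − 4.85520 × 10^7 ≈ -3.569 × 10^7 rpm.

-3.569 × 10^7 rpm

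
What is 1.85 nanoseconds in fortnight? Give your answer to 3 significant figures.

1.53 × 10^-15 fortnight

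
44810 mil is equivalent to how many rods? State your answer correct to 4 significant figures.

1 mil = 5.05051e-6 rod.
44810 × 5.05051e-6 ≈ 0.2263 rod.

0.2263 rod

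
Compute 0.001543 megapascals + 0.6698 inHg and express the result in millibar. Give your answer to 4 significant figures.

0.001543 MPa = 15.4300 mbar and 0.6698 inHg = 22.6820 mbar.
15.4300 + 22.6820 ≈ 38.11 mbar.

38.11 millibar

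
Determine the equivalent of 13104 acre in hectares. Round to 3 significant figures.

5300 hectares

1 acre = 0.404686 hectares.
Then 13104 × 0.404686 ≈ 5300 ha.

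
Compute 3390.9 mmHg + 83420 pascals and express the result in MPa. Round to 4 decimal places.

3390.9 mmHg = 0.452083 MPa and 83420 Pa = 0.0834200 MPa.
0.452083 + 0.0834200 ≈ 0.5355 MPa.

0.5355 MPa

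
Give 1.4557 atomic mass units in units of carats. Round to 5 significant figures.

1 atomic mass unit = 8.30270e-24 ct.
1.4557 × 8.30270e-24 ≈ 1.2086e-23 ct.

1.2086e-23 ct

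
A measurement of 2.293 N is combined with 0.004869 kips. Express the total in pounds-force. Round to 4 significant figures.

2.293 N = 0.515487 lbf and 0.004869 kip = 4.86900 lbf.
0.515487 + 4.86900 ≈ 5.384 lbf.

5.384 lbf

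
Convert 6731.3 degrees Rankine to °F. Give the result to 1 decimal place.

°R = °F + 459.67.
Applying the formula gives 6271.6 °F.

6271.6 °F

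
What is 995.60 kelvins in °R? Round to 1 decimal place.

1792.1 °R

°R = K × 9/5.
Applying the formula gives 1792.1 °R.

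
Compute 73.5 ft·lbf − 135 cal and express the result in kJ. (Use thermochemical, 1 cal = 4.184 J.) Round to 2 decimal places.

-0.47 kJ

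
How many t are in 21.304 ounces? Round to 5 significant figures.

1 oz = 2.83495e-5 t.
Then 21.304 × 2.83495e-5 ≈ 0.00060396 t.

0.00060396 t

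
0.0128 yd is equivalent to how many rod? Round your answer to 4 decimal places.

0.0023 rods

1 yard = 0.181818 rod.
Then 0.0128 × 0.181818 ≈ 0.0023 rod.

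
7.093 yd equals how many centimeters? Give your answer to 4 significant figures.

648.6 cm

1 yard = 91.4400 cm.
So 7.093 × 91.4400 ≈ 648.6 cm.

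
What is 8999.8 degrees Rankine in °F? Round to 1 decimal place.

°R = °F + 459.67.
Applying the formula gives 8540.1 °F.

8540.1 degrees Fahrenheit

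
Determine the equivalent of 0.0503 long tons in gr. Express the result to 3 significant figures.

789000 grains

1 long ton = 1.56800e+7 grains.
0.0503 × 1.56800e+7 ≈ 789000 gr.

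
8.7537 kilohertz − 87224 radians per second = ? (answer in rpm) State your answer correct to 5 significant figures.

-307710 rpm

8.7537 kHz = 525222 rpm and 87224 rad/s = 832928 rpm.
525222 − 832928 ≈ -307710 rpm.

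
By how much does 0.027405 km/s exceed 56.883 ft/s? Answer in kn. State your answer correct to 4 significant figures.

0.027405 km/s = 53.2711 kn and 56.883 ft/s = 33.7023 kn.
53.2711 − 33.7023 ≈ 19.57 kn.

19.57 kn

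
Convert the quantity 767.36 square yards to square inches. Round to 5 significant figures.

1 yd² = 1296.00 square inches.
So 767.36 × 1296.00 ≈ 994500 in².

994500 in²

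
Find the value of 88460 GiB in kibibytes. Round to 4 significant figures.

1 GiB = 1.04858e+6 KiB.
Thus 88460 × 1.04858e+6 ≈ 9.276e+10 KiB.

9.276e+10 KiB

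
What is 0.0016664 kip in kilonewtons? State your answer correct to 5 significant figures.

0.0074125 kN

1 kip = 4.44822 kN.
So 0.0016664 × 4.44822 ≈ 0.0074125 kN.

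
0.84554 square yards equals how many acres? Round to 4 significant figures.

1 square yard = 0.000206612 acre.
Thus 0.84554 × 0.000206612 ≈ 0.0001747 acre.

0.0001747 acre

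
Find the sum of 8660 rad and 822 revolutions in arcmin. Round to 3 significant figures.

8660 rad = 2.97709e+7 arcmin and 822 rev = 1.77552e+7 arcmin.
2.97709e+7 + 1.77552e+7 ≈ 4.75e+7 arcmin.

4.75e+7 arcmin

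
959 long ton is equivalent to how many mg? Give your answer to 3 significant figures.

9.74e+11 milligrams

1 long ton = 1.01605e+9 mg.
So 959 × 1.01605e+9 ≈ 9.74e+11 mg.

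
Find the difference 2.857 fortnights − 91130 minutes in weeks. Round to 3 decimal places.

2.857 fortnight = 5.71400 wk and 91130 min = 9.04067 wk.
5.71400 − 9.04067 ≈ -3.327 wk.

-3.327 weeks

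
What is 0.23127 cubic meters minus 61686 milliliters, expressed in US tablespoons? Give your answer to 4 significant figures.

0.23127 m³ = 15640.3 US tbsp and 61686 mL = 4171.70 US tbsp.
15640.3 − 4171.70 ≈ 11470 US tbsp.

11470 US tbsp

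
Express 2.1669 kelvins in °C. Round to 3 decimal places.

-270.983 °C

K = °C + 273.15.
Applying the formula gives -270.983 °C.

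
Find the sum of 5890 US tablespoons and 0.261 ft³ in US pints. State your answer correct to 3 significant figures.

5890 US tbsp = 184.0625 US pt and 0.261 ft³ = 15.61932 US pt.
184.0625 + 15.61932 ≈ 200 US pt.

200 US pints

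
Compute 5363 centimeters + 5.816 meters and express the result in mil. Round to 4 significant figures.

5363 cm = 2.11142 × 10^6 mil and 5.816 m = 228976 mil.
2.11142 × 10^6 + 228976 ≈ 2.340 × 10^6 mil.

2.340 × 10^6 mil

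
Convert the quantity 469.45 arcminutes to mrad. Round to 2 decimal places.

1 arcminute = 0.290888 mrad.
469.45 × 0.290888 ≈ 136.56 mrad.

136.56 milliradians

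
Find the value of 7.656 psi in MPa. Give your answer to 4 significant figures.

1 pound per square inch = 0.00689476 MPa.
7.656 × 0.00689476 ≈ 0.05279 MPa.

0.05279 MPa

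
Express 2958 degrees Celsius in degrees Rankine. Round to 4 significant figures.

°R = (°C + 273.15) × 9/5.
Applying the formula gives 5816 °R.

5816 °R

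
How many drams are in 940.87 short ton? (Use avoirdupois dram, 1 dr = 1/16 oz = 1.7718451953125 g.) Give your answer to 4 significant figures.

1 short ton = 512000 dr.
Thus 940.87 × 512000 ≈ 4.817 × 10^8 dr.

4.817 × 10^8 dr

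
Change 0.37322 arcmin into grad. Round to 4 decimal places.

1 arcmin = 0.0185185 grad.
0.37322 × 0.0185185 ≈ 0.0069 grad.

0.0069 gradians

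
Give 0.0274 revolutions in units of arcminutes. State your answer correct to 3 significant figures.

1 rev = 21600.0 arcmin.
Thus 0.0274 × 21600.0 ≈ 592 arcmin.

592 arcminutes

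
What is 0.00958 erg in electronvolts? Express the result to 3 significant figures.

5.98e+9 eV

1 erg = 6.24151e+11 electronvolts.
Then 0.00958 × 6.24151e+11 ≈ 5.98e+9 eV.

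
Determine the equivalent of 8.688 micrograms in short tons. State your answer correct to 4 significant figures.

1 μg = 1.10231 × 10^-12 short ton.
So 8.688 × 1.10231 × 10^-12 ≈ 9.577 × 10^-12 short ton.

9.577 × 10^-12 short tons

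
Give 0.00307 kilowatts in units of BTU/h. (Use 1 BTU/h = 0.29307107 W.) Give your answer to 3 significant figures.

1 kW = 3412.14 BTU/h.
So 0.00307 × 3412.14 ≈ 10.5 BTU/h.

10.5 BTU/h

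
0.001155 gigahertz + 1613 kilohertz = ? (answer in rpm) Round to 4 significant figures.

1.661e+8 revolutions per minute

0.001155 GHz = 6.93000e+7 rpm and 1613 kHz = 9.67800e+7 rpm.
6.93000e+7 + 9.67800e+7 ≈ 1.661e+8 rpm.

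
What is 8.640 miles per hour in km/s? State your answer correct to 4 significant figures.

0.003862 km/s

1 mph = 0.000447040 km/s.
Then 8.640 × 0.000447040 ≈ 0.003862 km/s.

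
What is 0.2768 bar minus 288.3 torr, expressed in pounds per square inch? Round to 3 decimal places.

-1.560 psi

0.2768 bar = 4.01464 psi and 288.3 torr = 5.57479 psi.
4.01464 − 5.57479 ≈ -1.560 psi.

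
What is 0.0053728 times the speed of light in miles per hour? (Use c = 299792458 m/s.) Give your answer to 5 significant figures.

1 speed of light = 6.70617e+8 mph.
Thus 0.0053728 × 6.70617e+8 ≈ 3.6031e+6 mph.

3.6031e+6 miles per hour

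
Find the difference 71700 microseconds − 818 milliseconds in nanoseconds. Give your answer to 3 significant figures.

71700 μs = 7.17000 × 10^7 ns and 818 ms = 8.18000 × 10^8 ns.
7.17000 × 10^7 − 8.18000 × 10^8 ≈ -7.46 × 10^8 ns.

-7.46 × 10^8 ns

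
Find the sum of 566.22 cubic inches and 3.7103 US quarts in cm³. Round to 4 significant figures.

566.22 in³ = 9278.68 cm³ and 3.7103 US qt = 3511.25 cm³.
9278.68 + 3511.25 ≈ 12790 cm³.

12790 cm³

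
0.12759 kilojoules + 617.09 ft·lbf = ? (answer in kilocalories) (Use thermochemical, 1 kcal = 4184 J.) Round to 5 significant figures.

0.23046 kcal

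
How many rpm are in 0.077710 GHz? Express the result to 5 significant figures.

1 gigahertz = 6.00000 × 10^10 rpm.
So 0.077710 × 6.00000 × 10^10 ≈ 4.6626 × 10^9 rpm.

4.6626 × 10^9 revolutions per minute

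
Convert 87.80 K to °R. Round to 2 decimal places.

°R = K × 9/5.
Applying the formula gives 158.04 °R.

158.04 degrees Rankine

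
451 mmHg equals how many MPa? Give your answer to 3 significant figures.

0.0601 MPa

1 mmHg = 0.000133322 megapascals.
Then 451 × 0.000133322 ≈ 0.0601 MPa.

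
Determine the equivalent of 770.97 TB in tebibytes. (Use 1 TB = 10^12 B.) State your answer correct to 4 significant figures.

701.2 tebibytes

1 TB = 0.909495 TiB.
770.97 × 0.909495 ≈ 701.2 TiB.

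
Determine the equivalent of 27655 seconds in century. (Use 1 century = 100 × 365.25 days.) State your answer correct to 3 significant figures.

1 second = 3.16881e-10 century.
27655 × 3.16881e-10 ≈ 8.76e-6 century.

8.76e-6 centuries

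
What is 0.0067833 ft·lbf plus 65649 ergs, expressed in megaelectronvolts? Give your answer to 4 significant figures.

9.838 × 10^10 MeV

0.0067833 ft·lbf = 5.74027 × 10^10 MeV and 65649 erg = 4.09749 × 10^10 MeV.
5.74027 × 10^10 + 4.09749 × 10^10 ≈ 9.838 × 10^10 MeV.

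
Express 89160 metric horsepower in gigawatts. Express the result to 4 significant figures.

0.06558 GW

1 metric horsepower = 7.35499e-7 gigawatts.
Then 89160 × 7.35499e-7 ≈ 0.06558 GW.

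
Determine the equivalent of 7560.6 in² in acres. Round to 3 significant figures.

0.00121 acre

1 square inch = 1.59423e-7 acres.
7560.6 × 1.59423e-7 ≈ 0.00121 acre.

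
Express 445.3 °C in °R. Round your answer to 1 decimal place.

°R = (°C + 273.15) × 9/5.
Applying the formula gives 1293.2 °R.

1293.2 °R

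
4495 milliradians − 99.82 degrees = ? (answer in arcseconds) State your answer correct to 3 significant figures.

568000 arcseconds

4495 mrad = 927160 arcsec and 99.82 ° = 359352 arcsec.
927160 − 359352 ≈ 568000 arcsec.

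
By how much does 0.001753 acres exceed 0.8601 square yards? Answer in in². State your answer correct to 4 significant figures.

9881 in²

0.001753 acre = 10995.9 in² and 0.8601 yd² = 1114.69 in².
10995.9 − 1114.69 ≈ 9881 in².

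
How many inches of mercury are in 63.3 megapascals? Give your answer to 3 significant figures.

18700 inches of mercury

1 megapascal = 295.300 inHg.
63.3 × 295.300 ≈ 18700 inHg.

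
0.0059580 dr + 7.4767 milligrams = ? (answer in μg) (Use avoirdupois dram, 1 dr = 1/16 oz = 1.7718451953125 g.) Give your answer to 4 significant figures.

18030 μg

0.0059580 dr = 10556.7 μg and 7.4767 mg = 7476.70 μg.
10556.7 + 7476.70 ≈ 18030 μg.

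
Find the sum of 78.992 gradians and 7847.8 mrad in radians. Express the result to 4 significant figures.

78.992 grad = 1.24080 rad and 7847.8 mrad = 7.84780 rad.
1.24080 + 7.84780 ≈ 9.089 rad.

9.089 radians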